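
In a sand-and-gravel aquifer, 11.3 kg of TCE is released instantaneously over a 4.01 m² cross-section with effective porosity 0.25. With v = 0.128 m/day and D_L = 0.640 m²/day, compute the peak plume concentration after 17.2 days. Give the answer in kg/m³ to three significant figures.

The peak of an instantaneous 1D plume sits at x = vt; there the Gaussian factor is 1 and C_max = M/(n_e·A·√(4πDt)), where n_e·A is the pore area the mass is dissolved in.
√(4πDt) = √(4π × 0.640 × 17.2) = 11.76 m, so C_max = 11.3/(0.25 × 4.01 × 11.76) = 0.958 kg/m³.

0.958 kg/m³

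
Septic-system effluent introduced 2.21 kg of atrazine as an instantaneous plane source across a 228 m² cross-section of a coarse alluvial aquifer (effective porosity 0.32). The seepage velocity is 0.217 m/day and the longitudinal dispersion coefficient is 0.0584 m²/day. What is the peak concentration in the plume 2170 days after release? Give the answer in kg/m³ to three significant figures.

The peak of an instantaneous 1D plume sits at x = vt; there the Gaussian factor is 1 and C_max = M/(n_e·A·√(4πDt)), where n_e·A is the pore area the mass is dissolved in.
√(4πDt) = √(4π × 0.0584 × 2170) = 39.91 m, so C_max = 2.21/(0.32 × 228 × 39.91) = 0.000759 kg/m³.

0.000759 kg/m³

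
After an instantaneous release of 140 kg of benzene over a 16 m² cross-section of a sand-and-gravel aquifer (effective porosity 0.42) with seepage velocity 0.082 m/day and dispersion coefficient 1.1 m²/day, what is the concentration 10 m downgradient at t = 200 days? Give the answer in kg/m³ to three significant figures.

0.378 kg/m³

For an instantaneous plane source, C(x,t) = M/(n_e·A·√(4πDt)) · exp(−(x−vt)²/(4Dt)), with n_e·A the pore (flow) area.
Plume center vt = 0.082 × 200 = 16.4 m, so the well at 10 m is 6.4 m upgradient of the peak.
√(4πDt) = 52.58 m, giving peak height M/(n_e·A·√(4πDt)) = 140/(0.42 × 16 × 52.58) = 0.3962 kg/m³.
(x−vt)²/(4Dt) = (-6.4)²/(4 × 1.1 × 200) = 0.04655; exp(−0.04655) = 0.9545.
C = 0.3962 × 0.9545 = 0.378 kg/m³.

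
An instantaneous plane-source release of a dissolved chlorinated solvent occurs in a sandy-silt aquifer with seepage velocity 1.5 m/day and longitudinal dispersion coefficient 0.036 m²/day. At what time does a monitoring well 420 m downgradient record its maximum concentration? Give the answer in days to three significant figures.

For the 1D instantaneous-source solution, setting ∂C/∂t = 0 at fixed x gives v²t² + 2Dt − x² = 0, so t = (√(D² + v²x²) − D)/v².
√(D² + v²x²) = √(0.036² + 1.5² × 420²) = 630.0; v² = 2.25.
t = (630.0 − 0.036)/2.25 = 280 days (vs. the pure-advection estimate x/v = 280 d).

280 days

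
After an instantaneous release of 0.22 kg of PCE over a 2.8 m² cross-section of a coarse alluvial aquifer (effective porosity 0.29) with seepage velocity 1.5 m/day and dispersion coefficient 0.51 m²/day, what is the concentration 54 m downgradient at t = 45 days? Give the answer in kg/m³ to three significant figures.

0.00219 kg/m³

For an instantaneous plane source, C(x,t) = M/(n_e·A·√(4πDt)) · exp(−(x−vt)²/(4Dt)), with n_e·A the pore (flow) area.
Plume center vt = 1.5 × 45 = 67.5 m, so the well at 54 m is 13.5 m upgradient of the peak.
√(4πDt) = 16.98 m, giving peak height M/(n_e·A·√(4πDt)) = 0.22/(0.29 × 2.8 × 16.98) = 0.01596 kg/m³.
(x−vt)²/(4Dt) = (-13.5)²/(4 × 0.51 × 45) = 1.985; exp(−1.985) = 0.1374.
C = 0.01596 × 0.1374 = 0.00219 kg/m³.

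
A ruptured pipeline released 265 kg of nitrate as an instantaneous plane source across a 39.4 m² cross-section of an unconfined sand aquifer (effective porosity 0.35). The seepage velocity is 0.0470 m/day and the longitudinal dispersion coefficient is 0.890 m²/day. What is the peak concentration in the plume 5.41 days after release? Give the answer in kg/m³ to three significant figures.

2.47 kg/m³

The peak of an instantaneous 1D plume sits at x = vt; there the Gaussian factor is 1 and C_max = M/(n_e·A·√(4πDt)), where n_e·A is the pore area the mass is dissolved in.
√(4πDt) = √(4π × 0.890 × 5.41) = 7.779 m, so C_max = 265/(0.35 × 39.4 × 7.779) = 2.47 kg/m³.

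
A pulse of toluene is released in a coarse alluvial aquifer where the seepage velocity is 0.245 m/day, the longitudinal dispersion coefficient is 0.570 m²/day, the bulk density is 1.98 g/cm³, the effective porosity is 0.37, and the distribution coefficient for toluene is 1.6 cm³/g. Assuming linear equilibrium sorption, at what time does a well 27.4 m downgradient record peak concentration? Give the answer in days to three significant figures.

Retardation factor R = 1 + ρ_b·K_d/n = 1 + 1.98 × 1.6/0.37 = 9.562.
Sorption retards both mechanisms: v_R = v/R = 0.02562 m/day, D_R = D/R = 0.05961 m²/day.
Peak time from v_R²t² + 2D_R t − x² = 0: t = (√(D_R² + v_R²x²) − D_R)/v_R².
√(D_R² + v_R²x²) = √(0.05961² + 0.02562² × 27.4²) = 0.7045; v_R² = 0.0006564.
t = (0.7045 − 0.05961)/0.0006564 = 982 days.

982 days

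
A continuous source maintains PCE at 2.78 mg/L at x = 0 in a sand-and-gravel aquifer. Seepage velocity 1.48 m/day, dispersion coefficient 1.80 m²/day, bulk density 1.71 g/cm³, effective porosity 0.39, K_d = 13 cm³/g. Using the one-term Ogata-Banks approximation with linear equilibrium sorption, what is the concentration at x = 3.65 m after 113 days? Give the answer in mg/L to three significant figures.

1.07 mg/L

Retardation factor R = 1 + ρ_b·K_d/n = 1 + 1.71 × 13/0.39 = 58.00.
Sorption retards both mechanisms: v_R = v/R = 0.02552 m/day, D_R = D/R = 0.03103 m²/day.
v_R·t = 0.02552 × 113 = 2.88376 m; 2√(D_R t) = 3.745 m; argument = (3.65 − 2.88376)/3.745 = 0.2046.
C = C₀ × ½·erfc(0.2046) = 2.78 × 0.3862 = 1.07 mg/L.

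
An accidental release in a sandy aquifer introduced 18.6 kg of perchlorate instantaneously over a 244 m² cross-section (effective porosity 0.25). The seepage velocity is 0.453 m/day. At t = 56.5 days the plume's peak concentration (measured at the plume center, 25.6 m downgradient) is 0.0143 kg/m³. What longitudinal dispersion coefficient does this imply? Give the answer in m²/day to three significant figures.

0.640 m²/day

At the plume center C_max = M/(n_e·A·√(4πDt)), so D = M²/(4πt·(n_e·A·C_max)²).
n_e·A·C_max = 0.25 × 244 × 0.0143 = 0.8723 kg/m.
D = 18.6²/(4π × 56.5 × 0.8723²) = 0.640 m²/day.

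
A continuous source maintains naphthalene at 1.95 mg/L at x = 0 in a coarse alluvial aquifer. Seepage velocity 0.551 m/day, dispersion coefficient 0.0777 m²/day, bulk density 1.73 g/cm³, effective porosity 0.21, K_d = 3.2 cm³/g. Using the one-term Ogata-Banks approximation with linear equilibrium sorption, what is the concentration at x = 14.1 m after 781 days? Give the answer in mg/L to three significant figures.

Retardation factor R = 1 + ρ_b·K_d/n = 1 + 1.73 × 3.2/0.21 = 27.36.
Sorption retards both mechanisms: v_R = v/R = 0.02014 m/day, D_R = D/R = 0.002840 m²/day.
v_R·t = 0.02014 × 781 = 15.72934 m; 2√(D_R t) = 2.979 m; argument = (14.1 − 15.72934)/2.979 = -0.5469.
C = C₀ × ½·erfc(-0.5469) = 1.95 × 0.7804 = 1.52 mg/L.

1.52 mg/L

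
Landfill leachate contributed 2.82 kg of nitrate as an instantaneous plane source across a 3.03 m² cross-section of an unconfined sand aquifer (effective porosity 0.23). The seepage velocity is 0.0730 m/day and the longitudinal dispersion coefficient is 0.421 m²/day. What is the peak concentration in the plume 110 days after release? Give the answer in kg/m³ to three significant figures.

The peak of an instantaneous 1D plume sits at x = vt; there the Gaussian factor is 1 and C_max = M/(n_e·A·√(4πDt)), where n_e·A is the pore area the mass is dissolved in.
√(4πDt) = √(4π × 0.421 × 110) = 24.12 m, so C_max = 2.82/(0.23 × 3.03 × 24.12) = 0.168 kg/m³.

0.168 kg/m³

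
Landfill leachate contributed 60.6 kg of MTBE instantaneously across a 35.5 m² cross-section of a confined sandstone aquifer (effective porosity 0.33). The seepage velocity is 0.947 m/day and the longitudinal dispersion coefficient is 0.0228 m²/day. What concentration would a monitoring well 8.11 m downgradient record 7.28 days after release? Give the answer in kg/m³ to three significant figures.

For an instantaneous plane source, C(x,t) = M/(n_e·A·√(4πDt)) · exp(−(x−vt)²/(4Dt)), with n_e·A the pore (flow) area.
Plume center vt = 0.947 × 7.28 = 6.89416 m, so the well at 8.11 m is 1.21584 m downgradient of the peak.
√(4πDt) = 1.444 m, giving peak height M/(n_e·A·√(4πDt)) = 60.6/(0.33 × 35.5 × 1.444) = 3.582 kg/m³.
(x−vt)²/(4Dt) = (1.21584)²/(4 × 0.0228 × 7.28) = 2.227; exp(−2.227) = 0.1079.
C = 3.582 × 0.1079 = 0.386 kg/m³.

0.386 kg/m³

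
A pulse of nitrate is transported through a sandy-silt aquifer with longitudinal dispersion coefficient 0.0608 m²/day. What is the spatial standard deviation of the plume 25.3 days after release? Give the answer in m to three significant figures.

1.75 m

Dispersive spreading gives a Gaussian with σ² = 2Dt; advection only shifts the center.
σ = √(2 × 0.0608 × 25.3) = 1.75 m.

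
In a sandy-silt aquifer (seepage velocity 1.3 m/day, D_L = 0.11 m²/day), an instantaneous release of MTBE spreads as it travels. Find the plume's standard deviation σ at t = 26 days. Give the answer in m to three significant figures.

Dispersive spreading gives a Gaussian with σ² = 2Dt; advection only shifts the center.
σ = √(2 × 0.11 × 26) = 2.39 m.

2.39 m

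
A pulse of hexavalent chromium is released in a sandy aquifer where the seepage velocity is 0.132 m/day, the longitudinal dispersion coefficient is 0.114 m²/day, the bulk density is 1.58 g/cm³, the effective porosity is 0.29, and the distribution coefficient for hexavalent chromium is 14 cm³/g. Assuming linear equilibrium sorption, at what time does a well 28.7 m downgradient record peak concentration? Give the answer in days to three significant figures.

16300 days

Retardation factor R = 1 + ρ_b·K_d/n = 1 + 1.58 × 14/0.29 = 77.28.
Sorption retards both mechanisms: v_R = v/R = 0.001708 m/day, D_R = D/R = 0.001475 m²/day.
Peak time from v_R²t² + 2D_R t − x² = 0: t = (√(D_R² + v_R²x²) − D_R)/v_R².
√(D_R² + v_R²x²) = √(0.001475² + 0.001708² × 28.7²) = 0.04904; v_R² = 2.917e-06.
t = (0.04904 − 0.001475)/2.917e-06 = 16300 days.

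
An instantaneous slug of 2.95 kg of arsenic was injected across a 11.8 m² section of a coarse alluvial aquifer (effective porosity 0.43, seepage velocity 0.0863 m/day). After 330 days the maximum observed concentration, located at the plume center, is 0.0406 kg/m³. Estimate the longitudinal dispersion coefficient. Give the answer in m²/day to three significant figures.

At the plume center C_max = M/(n_e·A·√(4πDt)), so D = M²/(4πt·(n_e·A·C_max)²).
n_e·A·C_max = 0.43 × 11.8 × 0.0406 = 0.2060 kg/m.
D = 2.95²/(4π × 330 × 0.2060²) = 0.0495 m²/day.

0.0495 m²/day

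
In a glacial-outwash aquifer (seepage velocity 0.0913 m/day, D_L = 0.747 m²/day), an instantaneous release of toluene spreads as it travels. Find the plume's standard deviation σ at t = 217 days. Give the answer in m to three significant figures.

18.0 m

Dispersive spreading gives a Gaussian with σ² = 2Dt; advection only shifts the center.
σ = √(2 × 0.747 × 217) = 18.0 m.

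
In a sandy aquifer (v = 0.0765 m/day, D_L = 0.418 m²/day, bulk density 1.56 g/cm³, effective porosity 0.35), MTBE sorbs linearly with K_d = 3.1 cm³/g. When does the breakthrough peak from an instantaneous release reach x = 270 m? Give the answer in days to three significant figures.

51200 days

Retardation factor R = 1 + ρ_b·K_d/n = 1 + 1.56 × 3.1/0.35 = 14.82.
Sorption retards both mechanisms: v_R = v/R = 0.005162 m/day, D_R = D/R = 0.02821 m²/day.
Peak time from v_R²t² + 2D_R t − x² = 0: t = (√(D_R² + v_R²x²) − D_R)/v_R².
√(D_R² + v_R²x²) = √(0.02821² + 0.005162² × 270²) = 1.394; v_R² = 2.665e-05.
t = (1.394 − 0.02821)/2.665e-05 = 51200 days.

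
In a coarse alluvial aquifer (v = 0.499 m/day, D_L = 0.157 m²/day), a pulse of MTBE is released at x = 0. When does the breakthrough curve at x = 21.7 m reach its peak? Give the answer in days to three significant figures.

For the 1D instantaneous-source solution, setting ∂C/∂t = 0 at fixed x gives v²t² + 2Dt − x² = 0, so t = (√(D² + v²x²) − D)/v².
√(D² + v²x²) = √(0.157² + 0.499² × 21.7²) = 10.83; v² = 0.249001.
t = (10.83 − 0.157)/0.249001 = 42.9 days (vs. the pure-advection estimate x/v = 43.5 d).

42.9 days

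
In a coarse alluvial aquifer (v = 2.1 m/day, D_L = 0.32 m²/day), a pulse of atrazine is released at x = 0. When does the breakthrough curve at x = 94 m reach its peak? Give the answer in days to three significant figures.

44.7 days

For the 1D instantaneous-source solution, setting ∂C/∂t = 0 at fixed x gives v²t² + 2Dt − x² = 0, so t = (√(D² + v²x²) − D)/v².
√(D² + v²x²) = √(0.32² + 2.1² × 94²) = 197.4; v² = 4.41.
t = (197.4 − 0.32)/4.41 = 44.7 days (vs. the pure-advection estimate x/v = 44.8 d).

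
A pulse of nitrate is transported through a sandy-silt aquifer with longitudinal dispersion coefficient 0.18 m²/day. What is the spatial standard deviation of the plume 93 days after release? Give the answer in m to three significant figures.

Dispersive spreading gives a Gaussian with σ² = 2Dt; advection only shifts the center.
σ = √(2 × 0.18 × 93) = 5.79 m.

5.79 m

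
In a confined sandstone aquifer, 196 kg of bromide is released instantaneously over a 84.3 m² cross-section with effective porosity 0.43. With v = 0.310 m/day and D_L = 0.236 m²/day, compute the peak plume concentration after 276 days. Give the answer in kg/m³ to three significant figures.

The peak of an instantaneous 1D plume sits at x = vt; there the Gaussian factor is 1 and C_max = M/(n_e·A·√(4πDt)), where n_e·A is the pore area the mass is dissolved in.
√(4πDt) = √(4π × 0.236 × 276) = 28.61 m, so C_max = 196/(0.43 × 84.3 × 28.61) = 0.189 kg/m³.

0.189 kg/m³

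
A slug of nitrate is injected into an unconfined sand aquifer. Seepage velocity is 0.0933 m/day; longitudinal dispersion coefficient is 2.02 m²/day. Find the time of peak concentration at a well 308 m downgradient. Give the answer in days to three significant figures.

3080 days

For the 1D instantaneous-source solution, setting ∂C/∂t = 0 at fixed x gives v²t² + 2Dt − x² = 0, so t = (√(D² + v²x²) − D)/v².
√(D² + v²x²) = √(2.02² + 0.0933² × 308²) = 28.81; v² = 0.00870489.
t = (28.81 − 2.02)/0.00870489 = 3080 days (vs. the pure-advection estimate x/v = 3300 d).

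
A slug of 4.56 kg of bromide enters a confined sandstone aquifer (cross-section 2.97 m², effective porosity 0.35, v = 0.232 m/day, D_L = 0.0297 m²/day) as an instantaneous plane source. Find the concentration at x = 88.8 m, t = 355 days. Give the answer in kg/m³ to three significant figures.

For an instantaneous plane source, C(x,t) = M/(n_e·A·√(4πDt)) · exp(−(x−vt)²/(4Dt)), with n_e·A the pore (flow) area.
Plume center vt = 0.232 × 355 = 82.36 m, so the well at 88.8 m is 6.44 m downgradient of the peak.
√(4πDt) = 11.51 m, giving peak height M/(n_e·A·√(4πDt)) = 4.56/(0.35 × 2.97 × 11.51) = 0.3811 kg/m³.
(x−vt)²/(4Dt) = (6.44)²/(4 × 0.0297 × 355) = 0.9834; exp(−0.9834) = 0.3740.
C = 0.3811 × 0.3740 = 0.143 kg/m³.

0.143 kg/m³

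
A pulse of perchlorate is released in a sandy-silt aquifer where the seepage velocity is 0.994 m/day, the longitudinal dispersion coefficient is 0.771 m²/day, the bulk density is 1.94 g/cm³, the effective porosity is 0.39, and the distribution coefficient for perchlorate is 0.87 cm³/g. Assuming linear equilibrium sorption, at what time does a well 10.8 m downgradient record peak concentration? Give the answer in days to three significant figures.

53.9 days

Retardation factor R = 1 + ρ_b·K_d/n = 1 + 1.94 × 0.87/0.39 = 5.328.
Sorption retards both mechanisms: v_R = v/R = 0.1866 m/day, D_R = D/R = 0.1447 m²/day.
Peak time from v_R²t² + 2D_R t − x² = 0: t = (√(D_R² + v_R²x²) − D_R)/v_R².
√(D_R² + v_R²x²) = √(0.1447² + 0.1866² × 10.8²) = 2.020; v_R² = 0.03482.
t = (2.020 − 0.1447)/0.03482 = 53.9 days.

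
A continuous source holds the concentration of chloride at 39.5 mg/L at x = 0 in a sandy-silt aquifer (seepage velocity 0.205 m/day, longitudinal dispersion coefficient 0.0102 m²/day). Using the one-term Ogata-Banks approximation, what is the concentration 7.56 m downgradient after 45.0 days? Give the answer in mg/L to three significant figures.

37.9 mg/L

For a continuous step input, C/C₀ ≈ ½·erfc((x−vt)/(2√(Dt))).
vt = 0.205 × 45.0 = 9.225 m and 2√(Dt) = 2√(0.0102 × 45.0) = 1.355 m.
Argument (x−vt)/(2√(Dt)) = (7.56 − 9.225)/1.355 = -1.229; ½·erfc(-1.229) = 0.9589.
C = 39.5 × 0.9589 = 37.9 mg/L.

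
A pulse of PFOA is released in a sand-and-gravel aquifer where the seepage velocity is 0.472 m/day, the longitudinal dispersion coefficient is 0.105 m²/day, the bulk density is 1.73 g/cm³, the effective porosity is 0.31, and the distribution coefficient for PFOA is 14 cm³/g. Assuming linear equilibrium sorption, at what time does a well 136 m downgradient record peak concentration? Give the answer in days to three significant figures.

Retardation factor R = 1 + ρ_b·K_d/n = 1 + 1.73 × 14/0.31 = 79.13.
Sorption retards both mechanisms: v_R = v/R = 0.005965 m/day, D_R = D/R = 0.001327 m²/day.
Peak time from v_R²t² + 2D_R t − x² = 0: t = (√(D_R² + v_R²x²) − D_R)/v_R².
√(D_R² + v_R²x²) = √(0.001327² + 0.005965² × 136²) = 0.8112; v_R² = 3.558e-05.
t = (0.8112 − 0.001327)/3.558e-05 = 22800 days.

22800 days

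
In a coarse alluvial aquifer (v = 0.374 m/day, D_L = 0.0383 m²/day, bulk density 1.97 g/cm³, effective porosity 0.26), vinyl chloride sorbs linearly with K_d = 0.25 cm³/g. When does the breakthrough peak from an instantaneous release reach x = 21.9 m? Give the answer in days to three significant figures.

Retardation factor R = 1 + ρ_b·K_d/n = 1 + 1.97 × 0.25/0.26 = 2.894.
Sorption retards both mechanisms: v_R = v/R = 0.1292 m/day, D_R = D/R = 0.01323 m²/day.
Peak time from v_R²t² + 2D_R t − x² = 0: t = (√(D_R² + v_R²x²) − D_R)/v_R².
√(D_R² + v_R²x²) = √(0.01323² + 0.1292² × 21.9²) = 2.830; v_R² = 0.01669.
t = (2.830 − 0.01323)/0.01669 = 169 days.

169 days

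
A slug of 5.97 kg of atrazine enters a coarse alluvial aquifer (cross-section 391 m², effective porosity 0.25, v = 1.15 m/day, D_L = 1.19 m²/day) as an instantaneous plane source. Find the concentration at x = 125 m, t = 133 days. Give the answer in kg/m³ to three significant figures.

For an instantaneous plane source, C(x,t) = M/(n_e·A·√(4πDt)) · exp(−(x−vt)²/(4Dt)), with n_e·A the pore (flow) area.
Plume center vt = 1.15 × 133 = 152.95 m, so the well at 125 m is 27.95 m upgradient of the peak.
√(4πDt) = 44.60 m, giving peak height M/(n_e·A·√(4πDt)) = 5.97/(0.25 × 391 × 44.60) = 0.001369 kg/m³.
(x−vt)²/(4Dt) = (-27.95)²/(4 × 1.19 × 133) = 1.234; exp(−1.234) = 0.2911.
C = 0.001369 × 0.2911 = 0.000399 kg/m³.

0.000399 kg/m³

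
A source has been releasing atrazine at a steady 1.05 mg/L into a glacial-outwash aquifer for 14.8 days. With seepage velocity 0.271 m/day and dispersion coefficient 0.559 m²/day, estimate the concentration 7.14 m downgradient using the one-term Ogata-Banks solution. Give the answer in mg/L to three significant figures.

0.232 mg/L

For a continuous step input, C/C₀ ≈ ½·erfc((x−vt)/(2√(Dt))).
vt = 0.271 × 14.8 = 4.0108 m and 2√(Dt) = 2√(0.559 × 14.8) = 5.753 m.
Argument (x−vt)/(2√(Dt)) = (7.14 − 4.0108)/5.753 = 0.5439; ½·erfc(0.5439) = 0.2209.
C = 1.05 × 0.2209 = 0.232 mg/L.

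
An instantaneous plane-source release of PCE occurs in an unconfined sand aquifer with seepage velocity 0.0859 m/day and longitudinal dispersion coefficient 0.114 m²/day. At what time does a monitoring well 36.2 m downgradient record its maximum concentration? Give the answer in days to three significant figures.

406 days

For the 1D instantaneous-source solution, setting ∂C/∂t = 0 at fixed x gives v²t² + 2Dt − x² = 0, so t = (√(D² + v²x²) − D)/v².
√(D² + v²x²) = √(0.114² + 0.0859² × 36.2²) = 3.112; v² = 0.00737881.
t = (3.112 − 0.114)/0.00737881 = 406 days (vs. the pure-advection estimate x/v = 421 d).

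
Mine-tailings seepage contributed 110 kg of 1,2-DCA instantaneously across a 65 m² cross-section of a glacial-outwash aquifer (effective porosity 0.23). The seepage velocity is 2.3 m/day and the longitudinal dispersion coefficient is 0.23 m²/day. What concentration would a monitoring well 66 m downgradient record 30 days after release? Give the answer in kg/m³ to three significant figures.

0.570 kg/m³

For an instantaneous plane source, C(x,t) = M/(n_e·A·√(4πDt)) · exp(−(x−vt)²/(4Dt)), with n_e·A the pore (flow) area.
Plume center vt = 2.3 × 30 = 69 m, so the well at 66 m is 3 m upgradient of the peak.
√(4πDt) = 9.312 m, giving peak height M/(n_e·A·√(4πDt)) = 110/(0.23 × 65 × 9.312) = 0.7901 kg/m³.
(x−vt)²/(4Dt) = (-3)²/(4 × 0.23 × 30) = 0.3261; exp(−0.3261) = 0.7217.
C = 0.7901 × 0.7217 = 0.570 kg/m³.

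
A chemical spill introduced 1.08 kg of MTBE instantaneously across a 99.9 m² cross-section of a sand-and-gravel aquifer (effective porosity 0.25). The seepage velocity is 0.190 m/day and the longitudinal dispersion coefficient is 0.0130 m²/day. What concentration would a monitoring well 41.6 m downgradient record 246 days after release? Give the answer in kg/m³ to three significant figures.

For an instantaneous plane source, C(x,t) = M/(n_e·A·√(4πDt)) · exp(−(x−vt)²/(4Dt)), with n_e·A the pore (flow) area.
Plume center vt = 0.190 × 246 = 46.74 m, so the well at 41.6 m is 5.14 m upgradient of the peak.
√(4πDt) = 6.339 m, giving peak height M/(n_e·A·√(4πDt)) = 1.08/(0.25 × 99.9 × 6.339) = 0.006822 kg/m³.
(x−vt)²/(4Dt) = (-5.14)²/(4 × 0.0130 × 246) = 2.065; exp(−2.065) = 0.1268.
C = 0.006822 × 0.1268 = 0.000865 kg/m³.

0.000865 kg/m³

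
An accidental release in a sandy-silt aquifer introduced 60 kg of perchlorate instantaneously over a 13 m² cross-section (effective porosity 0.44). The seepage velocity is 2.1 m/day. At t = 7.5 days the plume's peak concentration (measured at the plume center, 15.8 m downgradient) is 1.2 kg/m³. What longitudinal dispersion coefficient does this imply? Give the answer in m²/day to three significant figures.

At the plume center C_max = M/(n_e·A·√(4πDt)), so D = M²/(4πt·(n_e·A·C_max)²).
n_e·A·C_max = 0.44 × 13 × 1.2 = 6.864 kg/m.
D = 60²/(4π × 7.5 × 6.864²) = 0.811 m²/day.

0.811 m²/day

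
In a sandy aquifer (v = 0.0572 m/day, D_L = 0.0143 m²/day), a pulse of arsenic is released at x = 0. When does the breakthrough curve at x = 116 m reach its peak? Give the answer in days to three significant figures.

For the 1D instantaneous-source solution, setting ∂C/∂t = 0 at fixed x gives v²t² + 2Dt − x² = 0, so t = (√(D² + v²x²) − D)/v².
√(D² + v²x²) = √(0.0143² + 0.0572² × 116²) = 6.635; v² = 0.00327184.
t = (6.635 − 0.0143)/0.00327184 = 2020 days (vs. the pure-advection estimate x/v = 2030 d).

2020 days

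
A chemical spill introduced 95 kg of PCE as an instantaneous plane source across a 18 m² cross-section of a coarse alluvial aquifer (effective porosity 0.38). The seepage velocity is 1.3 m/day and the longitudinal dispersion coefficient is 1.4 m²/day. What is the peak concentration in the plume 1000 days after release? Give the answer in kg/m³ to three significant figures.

The peak of an instantaneous 1D plume sits at x = vt; there the Gaussian factor is 1 and C_max = M/(n_e·A·√(4πDt)), where n_e·A is the pore area the mass is dissolved in.
√(4πDt) = √(4π × 1.4 × 1000) = 132.6 m, so C_max = 95/(0.38 × 18 × 132.6) = 0.105 kg/m³.

0.105 kg/m³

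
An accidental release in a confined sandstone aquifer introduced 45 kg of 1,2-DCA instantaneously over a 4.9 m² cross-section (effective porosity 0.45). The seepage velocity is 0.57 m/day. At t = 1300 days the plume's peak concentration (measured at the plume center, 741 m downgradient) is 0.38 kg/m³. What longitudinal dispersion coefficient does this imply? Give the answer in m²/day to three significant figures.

0.177 m²/day

At the plume center C_max = M/(n_e·A·√(4πDt)), so D = M²/(4πt·(n_e·A·C_max)²).
n_e·A·C_max = 0.45 × 4.9 × 0.38 = 0.8379 kg/m.
D = 45²/(4π × 1300 × 0.8379²) = 0.177 m²/day.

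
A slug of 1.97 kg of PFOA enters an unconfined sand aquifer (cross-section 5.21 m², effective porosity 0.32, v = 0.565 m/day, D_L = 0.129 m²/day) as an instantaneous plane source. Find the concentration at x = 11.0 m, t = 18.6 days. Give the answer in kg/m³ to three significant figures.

For an instantaneous plane source, C(x,t) = M/(n_e·A·√(4πDt)) · exp(−(x−vt)²/(4Dt)), with n_e·A the pore (flow) area.
Plume center vt = 0.565 × 18.6 = 10.509 m, so the well at 11.0 m is 0.491 m downgradient of the peak.
√(4πDt) = 5.491 m, giving peak height M/(n_e·A·√(4πDt)) = 1.97/(0.32 × 5.21 × 5.491) = 0.2152 kg/m³.
(x−vt)²/(4Dt) = (0.491)²/(4 × 0.129 × 18.6) = 0.02512; exp(−0.02512) = 0.9752.
C = 0.2152 × 0.9752 = 0.210 kg/m³.

0.210 kg/m³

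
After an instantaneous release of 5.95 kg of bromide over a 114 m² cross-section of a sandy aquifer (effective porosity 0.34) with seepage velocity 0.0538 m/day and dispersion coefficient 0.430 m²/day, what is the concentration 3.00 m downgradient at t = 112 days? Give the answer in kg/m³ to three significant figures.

For an instantaneous plane source, C(x,t) = M/(n_e·A·√(4πDt)) · exp(−(x−vt)²/(4Dt)), with n_e·A the pore (flow) area.
Plume center vt = 0.0538 × 112 = 6.0256 m, so the well at 3.00 m is 3.0256 m upgradient of the peak.
√(4πDt) = 24.60 m, giving peak height M/(n_e·A·√(4πDt)) = 5.95/(0.34 × 114 × 24.60) = 0.006240 kg/m³.
(x−vt)²/(4Dt) = (-3.0256)²/(4 × 0.430 × 112) = 0.04752; exp(−0.04752) = 0.9536.
C = 0.006240 × 0.9536 = 0.00595 kg/m³.

0.00595 kg/m³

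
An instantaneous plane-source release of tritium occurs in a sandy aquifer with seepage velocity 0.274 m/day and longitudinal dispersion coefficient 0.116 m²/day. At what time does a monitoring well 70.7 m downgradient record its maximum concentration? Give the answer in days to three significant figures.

For the 1D instantaneous-source solution, setting ∂C/∂t = 0 at fixed x gives v²t² + 2Dt − x² = 0, so t = (√(D² + v²x²) − D)/v².
√(D² + v²x²) = √(0.116² + 0.274² × 70.7²) = 19.37; v² = 0.075076.
t = (19.37 − 0.116)/0.075076 = 256 days (vs. the pure-advection estimate x/v = 258 d).

256 days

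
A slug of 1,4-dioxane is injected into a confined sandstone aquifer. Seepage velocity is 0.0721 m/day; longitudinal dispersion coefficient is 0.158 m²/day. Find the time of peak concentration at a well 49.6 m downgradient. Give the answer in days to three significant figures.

For the 1D instantaneous-source solution, setting ∂C/∂t = 0 at fixed x gives v²t² + 2Dt − x² = 0, so t = (√(D² + v²x²) − D)/v².
√(D² + v²x²) = √(0.158² + 0.0721² × 49.6²) = 3.580; v² = 0.00519841.
t = (3.580 − 0.158)/0.00519841 = 658 days (vs. the pure-advection estimate x/v = 688 d).

658 days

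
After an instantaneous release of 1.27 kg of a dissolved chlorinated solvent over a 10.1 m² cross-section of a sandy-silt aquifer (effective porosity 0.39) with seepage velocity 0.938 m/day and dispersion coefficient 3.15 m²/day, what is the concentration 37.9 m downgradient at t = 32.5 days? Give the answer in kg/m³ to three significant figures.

0.00786 kg/m³

For an instantaneous plane source, C(x,t) = M/(n_e·A·√(4πDt)) · exp(−(x−vt)²/(4Dt)), with n_e·A the pore (flow) area.
Plume center vt = 0.938 × 32.5 = 30.485 m, so the well at 37.9 m is 7.415 m downgradient of the peak.
√(4πDt) = 35.87 m, giving peak height M/(n_e·A·√(4πDt)) = 1.27/(0.39 × 10.1 × 35.87) = 0.008988 kg/m³.
(x−vt)²/(4Dt) = (7.415)²/(4 × 3.15 × 32.5) = 0.1343; exp(−0.1343) = 0.8743.
C = 0.008988 × 0.8743 = 0.00786 kg/m³.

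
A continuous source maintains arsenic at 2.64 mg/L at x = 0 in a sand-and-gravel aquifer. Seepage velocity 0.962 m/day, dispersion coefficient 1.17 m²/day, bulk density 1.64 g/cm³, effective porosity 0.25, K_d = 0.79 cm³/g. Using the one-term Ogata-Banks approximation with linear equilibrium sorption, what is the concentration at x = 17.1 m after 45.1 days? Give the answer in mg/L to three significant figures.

Retardation factor R = 1 + ρ_b·K_d/n = 1 + 1.64 × 0.79/0.25 = 6.182.
Sorption retards both mechanisms: v_R = v/R = 0.1556 m/day, D_R = D/R = 0.1893 m²/day.
v_R·t = 0.1556 × 45.1 = 7.01756 m; 2√(D_R t) = 5.844 m; argument = (17.1 − 7.01756)/5.844 = 1.725.
C = C₀ × ½·erfc(1.725) = 2.64 × 0.007353 = 0.0194 mg/L.

0.0194 mg/L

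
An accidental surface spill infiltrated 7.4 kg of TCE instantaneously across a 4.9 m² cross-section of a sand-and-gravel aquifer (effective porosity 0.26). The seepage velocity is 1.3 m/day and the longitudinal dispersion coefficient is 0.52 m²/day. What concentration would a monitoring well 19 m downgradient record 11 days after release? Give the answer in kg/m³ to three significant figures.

For an instantaneous plane source, C(x,t) = M/(n_e·A·√(4πDt)) · exp(−(x−vt)²/(4Dt)), with n_e·A the pore (flow) area.
Plume center vt = 1.3 × 11 = 14.3 m, so the well at 19 m is 4.7 m downgradient of the peak.
√(4πDt) = 8.478 m, giving peak height M/(n_e·A·√(4πDt)) = 7.4/(0.26 × 4.9 × 8.478) = 0.6851 kg/m³.
(x−vt)²/(4Dt) = (4.7)²/(4 × 0.52 × 11) = 0.9655; exp(−0.9655) = 0.3808.
C = 0.6851 × 0.3808 = 0.261 kg/m³.

0.261 kg/m³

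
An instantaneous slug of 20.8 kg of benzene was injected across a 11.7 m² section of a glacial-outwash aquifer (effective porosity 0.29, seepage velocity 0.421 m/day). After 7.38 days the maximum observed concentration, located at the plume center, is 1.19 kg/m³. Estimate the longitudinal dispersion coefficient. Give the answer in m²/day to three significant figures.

At the plume center C_max = M/(n_e·A·√(4πDt)), so D = M²/(4πt·(n_e·A·C_max)²).
n_e·A·C_max = 0.29 × 11.7 × 1.19 = 4.038 kg/m.
D = 20.8²/(4π × 7.38 × 4.038²) = 0.286 m²/day.

0.286 m²/day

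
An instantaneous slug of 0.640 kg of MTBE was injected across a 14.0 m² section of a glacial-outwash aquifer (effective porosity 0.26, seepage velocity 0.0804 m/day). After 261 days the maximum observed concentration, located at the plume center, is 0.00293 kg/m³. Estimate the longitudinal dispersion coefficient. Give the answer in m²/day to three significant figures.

1.10 m²/day

At the plume center C_max = M/(n_e·A·√(4πDt)), so D = M²/(4πt·(n_e·A·C_max)²).
n_e·A·C_max = 0.26 × 14.0 × 0.00293 = 0.01067 kg/m.
D = 0.640²/(4π × 261 × 0.01067²) = 1.10 m²/day.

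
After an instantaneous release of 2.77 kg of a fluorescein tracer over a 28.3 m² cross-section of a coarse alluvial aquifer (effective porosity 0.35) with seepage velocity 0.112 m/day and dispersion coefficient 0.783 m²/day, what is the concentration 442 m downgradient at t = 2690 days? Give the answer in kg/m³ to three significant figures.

For an instantaneous plane source, C(x,t) = M/(n_e·A·√(4πDt)) · exp(−(x−vt)²/(4Dt)), with n_e·A the pore (flow) area.
Plume center vt = 0.112 × 2690 = 301.28 m, so the well at 442 m is 140.72 m downgradient of the peak.
√(4πDt) = 162.7 m, giving peak height M/(n_e·A·√(4πDt)) = 2.77/(0.35 × 28.3 × 162.7) = 0.001719 kg/m³.
(x−vt)²/(4Dt) = (140.72)²/(4 × 0.783 × 2690) = 2.350; exp(−2.350) = 0.09537.
C = 0.001719 × 0.09537 = 0.000164 kg/m³.

0.000164 kg/m³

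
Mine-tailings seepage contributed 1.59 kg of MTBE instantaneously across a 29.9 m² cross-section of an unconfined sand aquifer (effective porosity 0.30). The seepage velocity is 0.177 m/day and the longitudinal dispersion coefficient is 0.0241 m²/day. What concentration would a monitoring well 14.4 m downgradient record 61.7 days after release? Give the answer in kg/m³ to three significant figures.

For an instantaneous plane source, C(x,t) = M/(n_e·A·√(4πDt)) · exp(−(x−vt)²/(4Dt)), with n_e·A the pore (flow) area.
Plume center vt = 0.177 × 61.7 = 10.9209 m, so the well at 14.4 m is 3.4791 m downgradient of the peak.
√(4πDt) = 4.323 m, giving peak height M/(n_e·A·√(4πDt)) = 1.59/(0.30 × 29.9 × 4.323) = 0.04100 kg/m³.
(x−vt)²/(4Dt) = (3.4791)²/(4 × 0.0241 × 61.7) = 2.035; exp(−2.035) = 0.1307.
C = 0.04100 × 0.1307 = 0.00536 kg/m³.

0.00536 kg/m³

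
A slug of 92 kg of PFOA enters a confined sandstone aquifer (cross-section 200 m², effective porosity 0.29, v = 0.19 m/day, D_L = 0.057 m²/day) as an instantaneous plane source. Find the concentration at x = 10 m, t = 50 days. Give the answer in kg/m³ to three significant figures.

0.259 kg/m³

For an instantaneous plane source, C(x,t) = M/(n_e·A·√(4πDt)) · exp(−(x−vt)²/(4Dt)), with n_e·A the pore (flow) area.
Plume center vt = 0.19 × 50 = 9.5 m, so the well at 10 m is 0.5 m downgradient of the peak.
√(4πDt) = 5.984 m, giving peak height M/(n_e·A·√(4πDt)) = 92/(0.29 × 200 × 5.984) = 0.2651 kg/m³.
(x−vt)²/(4Dt) = (0.5)²/(4 × 0.057 × 50) = 0.02193; exp(−0.02193) = 0.9783.
C = 0.2651 × 0.9783 = 0.259 kg/m³.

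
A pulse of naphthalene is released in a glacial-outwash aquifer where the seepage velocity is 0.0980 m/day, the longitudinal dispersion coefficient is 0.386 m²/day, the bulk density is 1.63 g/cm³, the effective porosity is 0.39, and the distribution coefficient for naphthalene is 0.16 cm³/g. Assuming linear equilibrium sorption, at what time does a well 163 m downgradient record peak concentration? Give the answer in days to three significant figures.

2710 days

Retardation factor R = 1 + ρ_b·K_d/n = 1 + 1.63 × 0.16/0.39 = 1.669.
Sorption retards both mechanisms: v_R = v/R = 0.05872 m/day, D_R = D/R = 0.2313 m²/day.
Peak time from v_R²t² + 2D_R t − x² = 0: t = (√(D_R² + v_R²x²) − D_R)/v_R².
√(D_R² + v_R²x²) = √(0.2313² + 0.05872² × 163²) = 9.574; v_R² = 0.003448.
t = (9.574 − 0.2313)/0.003448 = 2710 days.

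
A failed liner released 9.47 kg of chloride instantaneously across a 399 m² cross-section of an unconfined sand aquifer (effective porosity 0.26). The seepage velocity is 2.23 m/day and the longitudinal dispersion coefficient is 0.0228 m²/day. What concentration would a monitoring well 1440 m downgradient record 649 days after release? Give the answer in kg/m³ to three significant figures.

0.00274 kg/m³

For an instantaneous plane source, C(x,t) = M/(n_e·A·√(4πDt)) · exp(−(x−vt)²/(4Dt)), with n_e·A the pore (flow) area.
Plume center vt = 2.23 × 649 = 1447.27 m, so the well at 1440 m is 7.27 m upgradient of the peak.
√(4πDt) = 13.64 m, giving peak height M/(n_e·A·√(4πDt)) = 9.47/(0.26 × 399 × 13.64) = 0.006693 kg/m³.
(x−vt)²/(4Dt) = (-7.27)²/(4 × 0.0228 × 649) = 0.8930; exp(−0.8930) = 0.4094.
C = 0.006693 × 0.4094 = 0.00274 kg/m³.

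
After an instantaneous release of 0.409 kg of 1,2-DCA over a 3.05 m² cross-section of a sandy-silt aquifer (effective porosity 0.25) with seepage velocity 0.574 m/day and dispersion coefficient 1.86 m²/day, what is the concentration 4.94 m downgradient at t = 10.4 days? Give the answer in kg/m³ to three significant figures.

For an instantaneous plane source, C(x,t) = M/(n_e·A·√(4πDt)) · exp(−(x−vt)²/(4Dt)), with n_e·A the pore (flow) area.
Plume center vt = 0.574 × 10.4 = 5.9696 m, so the well at 4.94 m is 1.0296 m upgradient of the peak.
√(4πDt) = 15.59 m, giving peak height M/(n_e·A·√(4πDt)) = 0.409/(0.25 × 3.05 × 15.59) = 0.03441 kg/m³.
(x−vt)²/(4Dt) = (-1.0296)²/(4 × 1.86 × 10.4) = 0.01370; exp(−0.01370) = 0.9864.
C = 0.03441 × 0.9864 = 0.0339 kg/m³.

0.0339 kg/m³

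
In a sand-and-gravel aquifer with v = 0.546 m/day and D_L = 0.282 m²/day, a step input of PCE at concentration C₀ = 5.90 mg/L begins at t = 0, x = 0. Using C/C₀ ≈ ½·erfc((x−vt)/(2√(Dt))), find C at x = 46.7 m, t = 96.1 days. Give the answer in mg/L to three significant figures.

For a continuous step input, C/C₀ ≈ ½·erfc((x−vt)/(2√(Dt))).
vt = 0.546 × 96.1 = 52.4706 m and 2√(Dt) = 2√(0.282 × 96.1) = 10.41 m.
Argument (x−vt)/(2√(Dt)) = (46.7 − 52.4706)/10.41 = -0.5543; ½·erfc(-0.5543) = 0.7835.
C = 5.90 × 0.7835 = 4.62 mg/L.

4.62 mg/L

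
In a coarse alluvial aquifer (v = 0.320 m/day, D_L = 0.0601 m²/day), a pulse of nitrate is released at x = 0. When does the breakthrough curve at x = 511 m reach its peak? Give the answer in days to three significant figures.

1600 days

For the 1D instantaneous-source solution, setting ∂C/∂t = 0 at fixed x gives v²t² + 2Dt − x² = 0, so t = (√(D² + v²x²) − D)/v².
√(D² + v²x²) = √(0.0601² + 0.320² × 511²) = 163.5; v² = 0.1024.
t = (163.5 − 0.0601)/0.1024 = 1600 days (vs. the pure-advection estimate x/v = 1600 d).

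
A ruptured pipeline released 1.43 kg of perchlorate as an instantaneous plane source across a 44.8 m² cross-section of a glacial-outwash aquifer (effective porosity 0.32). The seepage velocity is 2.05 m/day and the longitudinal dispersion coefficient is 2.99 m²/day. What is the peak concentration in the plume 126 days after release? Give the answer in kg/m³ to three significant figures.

0.00145 kg/m³

The peak of an instantaneous 1D plume sits at x = vt; there the Gaussian factor is 1 and C_max = M/(n_e·A·√(4πDt)), where n_e·A is the pore area the mass is dissolved in.
√(4πDt) = √(4π × 2.99 × 126) = 68.81 m, so C_max = 1.43/(0.32 × 44.8 × 68.81) = 0.00145 kg/m³.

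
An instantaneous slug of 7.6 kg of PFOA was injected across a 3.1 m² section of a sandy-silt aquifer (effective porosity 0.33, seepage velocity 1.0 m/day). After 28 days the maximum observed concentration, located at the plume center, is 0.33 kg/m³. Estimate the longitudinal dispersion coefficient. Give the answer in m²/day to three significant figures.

At the plume center C_max = M/(n_e·A·√(4πDt)), so D = M²/(4πt·(n_e·A·C_max)²).
n_e·A·C_max = 0.33 × 3.1 × 0.33 = 0.3376 kg/m.
D = 7.6²/(4π × 28 × 0.3376²) = 1.44 m²/day.

1.44 m²/day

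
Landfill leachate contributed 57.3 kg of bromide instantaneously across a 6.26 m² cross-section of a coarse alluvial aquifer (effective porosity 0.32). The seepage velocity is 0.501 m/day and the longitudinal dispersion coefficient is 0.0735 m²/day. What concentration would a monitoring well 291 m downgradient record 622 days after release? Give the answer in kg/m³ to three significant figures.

For an instantaneous plane source, C(x,t) = M/(n_e·A·√(4πDt)) · exp(−(x−vt)²/(4Dt)), with n_e·A the pore (flow) area.
Plume center vt = 0.501 × 622 = 311.622 m, so the well at 291 m is 20.622 m upgradient of the peak.
√(4πDt) = 23.97 m, giving peak height M/(n_e·A·√(4πDt)) = 57.3/(0.32 × 6.26 × 23.97) = 1.193 kg/m³.
(x−vt)²/(4Dt) = (-20.622)²/(4 × 0.0735 × 622) = 2.326; exp(−2.326) = 0.09769.
C = 1.193 × 0.09769 = 0.117 kg/m³.

0.117 kg/m³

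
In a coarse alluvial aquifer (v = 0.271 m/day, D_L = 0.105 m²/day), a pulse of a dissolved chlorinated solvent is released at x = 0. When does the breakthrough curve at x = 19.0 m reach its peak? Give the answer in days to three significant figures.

68.7 days

For the 1D instantaneous-source solution, setting ∂C/∂t = 0 at fixed x gives v²t² + 2Dt − x² = 0, so t = (√(D² + v²x²) − D)/v².
√(D² + v²x²) = √(0.105² + 0.271² × 19.0²) = 5.150; v² = 0.073441.
t = (5.150 − 0.105)/0.073441 = 68.7 days (vs. the pure-advection estimate x/v = 70.1 d).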